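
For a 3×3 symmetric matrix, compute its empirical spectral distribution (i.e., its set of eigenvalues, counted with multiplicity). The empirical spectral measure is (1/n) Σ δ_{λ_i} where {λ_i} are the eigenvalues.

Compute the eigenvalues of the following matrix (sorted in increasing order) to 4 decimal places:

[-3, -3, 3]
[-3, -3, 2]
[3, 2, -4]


Since M is real symmetric, all three eigenvalues are real; they are the roots of det(λI − M) = λ³ − (tr M) λ² + s λ − det M, where s is the sum of the principal 2×2 minors.
tr M = -3 + (-3) + (-4) = -10.
s = ((-3)·(-3) − (-3)²) + ((-3)·(-4) − 3²) + ((-3)·(-4) − 2²) = 0 + 3 + 8 = 11.
det M (expand along row 1) = (-3)·8 − (-3)·6 + 3·3 = 3.
Characteristic polynomial: λ³ + 10λ² + 11λ − 3 = 0.
Substitute λ = y + (tr M)/3 = y − 3.333333 to remove the quadratic term: y³ + p·y + q = 0 with p = s − (tr M)²/3 = -22.333333 and q = −2(tr M)³/27 + (tr M)·s/3 − det M = 34.407407.
Three real roots ⇒ use the trigonometric (Viète) form: r = 2√(−p/3) = 5.456902, φ = arccos(3q/(p·r)) = arccos(-0.846981) = 2.581076 rad.
y_k = r·cos(φ/3 − 2πk/3) for k = 0, 1, 2 gives y = 3.558803, 1.803128, -5.361932.
λ_k = y_k − 3.333333 gives λ = 0.2255, -1.5302, -8.6953 (check: the sum is -10.0000 = tr M).

Eigenvalues sorted in increasing order: [-8.6953, -1.5302, 0.2255].


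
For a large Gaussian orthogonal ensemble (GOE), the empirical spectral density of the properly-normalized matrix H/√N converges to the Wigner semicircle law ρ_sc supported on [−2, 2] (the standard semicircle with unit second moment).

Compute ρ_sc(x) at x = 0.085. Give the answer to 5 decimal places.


ρ_sc(x) = (1/(2π)) √(4 − x²). With x = 0.085:
  4 − x² = 4 − (0.085)² = 4 − 0.007225 = 3.992775.
  √(4 − x²) = 1.998193.
  1/(2π) = 0.159155.
  ρ_sc(0.085) = 0.159155 · 1.998193 = 0.318022.

Rounded to 5 decimal places: ρ_sc(0.085) ≈ 0.31802.


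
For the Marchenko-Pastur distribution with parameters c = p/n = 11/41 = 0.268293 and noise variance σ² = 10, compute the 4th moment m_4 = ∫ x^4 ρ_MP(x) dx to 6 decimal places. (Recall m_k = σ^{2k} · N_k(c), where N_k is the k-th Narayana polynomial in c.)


E[X⁴] = σ⁸ (1 + 6c + 6c² + c³) (fourth MP moment). With σ² = 10 (so σ⁸ = 10000) and c = 11/41 = 0.268293: E[X⁴] = 10000 · (1 + 6·0.268293 + 6·(0.268293)² + (0.268293)³) = 10000 · 3.060954.

So E[X^4] = 30609.538457.


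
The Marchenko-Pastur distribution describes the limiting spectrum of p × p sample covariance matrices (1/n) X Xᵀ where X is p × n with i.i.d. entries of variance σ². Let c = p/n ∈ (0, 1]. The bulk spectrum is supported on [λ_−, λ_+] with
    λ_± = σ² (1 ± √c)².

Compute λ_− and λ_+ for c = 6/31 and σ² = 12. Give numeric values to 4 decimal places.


c = 6/31 = 0.193548; √c = 0.439941.
λ_− = σ² (1 − √c)² = 12 · (1 − 0.439941)² = 12 · (0.560059)² = 3.763988.
λ_+ = σ² (1 + √c)² = 12 · (1 + 0.439941)² = 12 · (1.439941)² = 24.881173.

Rounded to 4 decimal places: λ_− ≈ 3.7640, λ_+ ≈ 24.8812.


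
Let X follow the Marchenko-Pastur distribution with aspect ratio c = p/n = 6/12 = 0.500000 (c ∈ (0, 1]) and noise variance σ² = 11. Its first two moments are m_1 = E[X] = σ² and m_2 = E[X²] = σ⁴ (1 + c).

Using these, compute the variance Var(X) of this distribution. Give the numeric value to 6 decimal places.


m_1 = E[X] = σ² = 11, so m_1² = 121.
m_2 = E[X²] = σ⁴ (1 + c) = 121 · (1 + 0.500000) = 121 · 1.500000 = 181.500000.
(Note m_2 − m_1² simplifies to c · σ⁴ = 0.500000 · 121.)

Var(X) = m_2 − m_1² = 181.500000 − 121 = 60.500000.


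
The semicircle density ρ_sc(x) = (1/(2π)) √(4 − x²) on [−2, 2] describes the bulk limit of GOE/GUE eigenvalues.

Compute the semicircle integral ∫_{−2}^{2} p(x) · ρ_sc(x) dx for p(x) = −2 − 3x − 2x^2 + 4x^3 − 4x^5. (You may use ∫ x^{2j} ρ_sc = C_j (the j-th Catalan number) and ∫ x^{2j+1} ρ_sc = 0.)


Write p(x) = Σ a_i x^i, split into monomials and integrate each against ρ_sc separately.
Using ∫ x^{2j} ρ_sc = C_j = (1/(j+1)) C(2j, j) (Catalan numbers) and ∫ x^{2j+1} ρ_sc = 0 (odd monomials vanish by symmetry):
  i = 0 (even): a_0 · C_{0} = -2 · 1 = -2
  i = 1 (odd): ∫ x^1 ρ_sc = 0 (vanishes)
  i = 2 (even): a_2 · C_{1} = -2 · 1 = -2
  i = 3 (odd): ∫ x^3 ρ_sc = 0 (vanishes)
  i = 5 (odd): ∫ x^5 ρ_sc = 0 (vanishes)

Summing the contributions: ∫_{−2}^{2} p(x) ρ_sc(x) dx = (-2) + (-2) = -4.


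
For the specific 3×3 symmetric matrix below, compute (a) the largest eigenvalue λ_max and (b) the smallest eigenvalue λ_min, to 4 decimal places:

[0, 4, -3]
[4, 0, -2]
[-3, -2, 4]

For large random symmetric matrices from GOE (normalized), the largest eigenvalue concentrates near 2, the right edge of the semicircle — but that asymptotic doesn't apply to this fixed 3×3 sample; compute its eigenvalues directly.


Since M is real symmetric, all three eigenvalues are real; they are the roots of det(λI − M) = λ³ − (tr M) λ² + s λ − det M, where s is the sum of the principal 2×2 minors.
tr M = 0 + 0 + 4 = 4.
s = (0·0 − 4²) + (0·4 − (-3)²) + (0·4 − (-2)²) = -16 + (-9) + (-4) = -29.
det M (expand along row 1) = 0·(-4) − 4·10 + (-3)·(-8) = -16.
Characteristic polynomial: λ³ − 4λ² − 29λ + 16 = 0.
Substitute λ = y + (tr M)/3 = y + 1.333333 to remove the quadratic term: y³ + p·y + q = 0 with p = s − (tr M)²/3 = -34.333333 and q = −2(tr M)³/27 + (tr M)·s/3 − det M = -27.407407.
Three real roots ⇒ use the trigonometric (Viète) form: r = 2√(−p/3) = 6.765928, φ = arccos(3q/(p·r)) = arccos(0.353953) = 1.209002 rad.
y_k = r·cos(φ/3 − 2πk/3) for k = 0, 1, 2 gives y = 6.223898, -0.813982, -5.409916.
λ_k = y_k + 1.333333 gives λ = 7.5572, 0.5194, -4.0766 (check: the sum is 4.0000 = tr M).

Hence λ_max = 7.5572 and λ_min = -4.0766.


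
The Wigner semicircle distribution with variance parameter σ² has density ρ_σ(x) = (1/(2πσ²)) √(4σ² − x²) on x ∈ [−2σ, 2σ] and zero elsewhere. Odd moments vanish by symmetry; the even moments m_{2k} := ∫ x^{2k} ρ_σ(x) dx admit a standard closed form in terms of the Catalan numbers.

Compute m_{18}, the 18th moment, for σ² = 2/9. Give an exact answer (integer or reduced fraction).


By the scaled semicircle moment identity, m_{2k} = σ^{2k} · C_k with k = 9.
C_9 = (1/(k+1)) · C(2k, k) = (1/10) · C(18, 9) = (1/10) · 48620 = 4862.
σ^{2k} = (σ²)^k = (2/9)^9 = 512/387420489.

Therefore m_{18} = σ^{18} · C_9 = (512/387420489) · 4862 = 2489344/387420489.


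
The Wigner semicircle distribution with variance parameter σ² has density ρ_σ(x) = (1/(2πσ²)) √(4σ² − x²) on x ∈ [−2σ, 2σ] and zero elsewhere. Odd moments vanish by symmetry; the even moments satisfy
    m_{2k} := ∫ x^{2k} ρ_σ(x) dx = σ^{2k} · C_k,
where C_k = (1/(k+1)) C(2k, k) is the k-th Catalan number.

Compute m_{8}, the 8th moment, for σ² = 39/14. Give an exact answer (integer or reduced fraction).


By the scaled semicircle moment identity, m_{2k} = σ^{2k} · C_k with k = 4.
C_4 = (1/(k+1)) · C(2k, k) = (1/5) · C(8, 4) = (1/5) · 70 = 14.
σ^{2k} = (σ²)^k = (39/14)^4 = 2313441/38416.

Therefore m_{8} = σ^{8} · C_4 = (2313441/38416) · 14 = 2313441/2744.


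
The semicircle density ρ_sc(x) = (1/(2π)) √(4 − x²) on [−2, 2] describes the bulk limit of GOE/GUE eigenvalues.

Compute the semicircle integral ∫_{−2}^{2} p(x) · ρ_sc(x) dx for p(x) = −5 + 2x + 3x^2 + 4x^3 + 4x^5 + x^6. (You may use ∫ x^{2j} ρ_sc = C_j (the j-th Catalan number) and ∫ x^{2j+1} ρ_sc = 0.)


Write p(x) = Σ a_i x^i, split into monomials and integrate each against ρ_sc separately.
Using ∫ x^{2j} ρ_sc = C_j = (1/(j+1)) C(2j, j) (Catalan numbers) and ∫ x^{2j+1} ρ_sc = 0 (odd monomials vanish by symmetry):
  i = 0 (even): a_0 · C_{0} = -5 · 1 = -5
  i = 1 (odd): ∫ x^1 ρ_sc = 0 (vanishes)
  i = 2 (even): a_2 · C_{1} = 3 · 1 = 3
  i = 3 (odd): ∫ x^3 ρ_sc = 0 (vanishes)
  i = 5 (odd): ∫ x^5 ρ_sc = 0 (vanishes)
  i = 6 (even): a_6 · C_{3} = 1 · 5 = 5

Summing the contributions: ∫_{−2}^{2} p(x) ρ_sc(x) dx = (-5) + 3 + 5 = 3.


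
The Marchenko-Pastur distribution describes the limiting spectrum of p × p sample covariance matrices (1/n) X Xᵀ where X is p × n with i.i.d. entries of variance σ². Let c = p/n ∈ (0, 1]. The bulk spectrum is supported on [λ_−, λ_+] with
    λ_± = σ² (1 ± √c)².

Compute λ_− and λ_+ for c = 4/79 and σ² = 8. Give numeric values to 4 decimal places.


c = 4/79 = 0.050633; √c = 0.225018.
λ_− = σ² (1 − √c)² = 8 · (1 − 0.225018)² = 8 · (0.774982)² = 4.804782.
λ_+ = σ² (1 + √c)² = 8 · (1 + 0.225018)² = 8 · (1.225018)² = 12.005345.

Rounded to 4 decimal places: λ_− ≈ 4.8048, λ_+ ≈ 12.0053.


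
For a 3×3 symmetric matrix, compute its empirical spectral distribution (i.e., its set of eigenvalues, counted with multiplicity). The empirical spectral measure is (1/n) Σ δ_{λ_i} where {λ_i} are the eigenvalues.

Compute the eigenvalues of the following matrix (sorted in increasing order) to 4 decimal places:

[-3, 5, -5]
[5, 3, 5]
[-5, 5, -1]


Since M is real symmetric, all three eigenvalues are real; they are the roots of det(λI − M) = λ³ − (tr M) λ² + s λ − det M, where s is the sum of the principal 2×2 minors.
tr M = -3 + 3 + (-1) = -1.
s = ((-3)·3 − 5²) + ((-3)·(-1) − (-5)²) + (3·(-1) − 5²) = -34 + (-22) + (-28) = -84.
det M (expand along row 1) = (-3)·(-28) − 5·20 + (-5)·40 = -216.
Characteristic polynomial: λ³ + λ² − 84λ + 216 = 0.
Substitute λ = y + (tr M)/3 = y − 0.333333 to remove the quadratic term: y³ + p·y + q = 0 with p = s − (tr M)²/3 = -84.333333 and q = −2(tr M)³/27 + (tr M)·s/3 − det M = 244.074074.
Three real roots ⇒ use the trigonometric (Viète) form: r = 2√(−p/3) = 10.603982, φ = arccos(3q/(p·r)) = arccos(-0.818794) = 2.530103 rad.
y_k = r·cos(φ/3 − 2πk/3) for k = 0, 1, 2 gives y = 7.051131, 3.333333, -10.384465.
λ_k = y_k − 0.333333 gives λ = 6.7178, 3.0000, -10.7178 (check: the sum is -1.0000 = tr M).

Eigenvalues sorted in increasing order: [-10.7178, 3.0000, 6.7178].


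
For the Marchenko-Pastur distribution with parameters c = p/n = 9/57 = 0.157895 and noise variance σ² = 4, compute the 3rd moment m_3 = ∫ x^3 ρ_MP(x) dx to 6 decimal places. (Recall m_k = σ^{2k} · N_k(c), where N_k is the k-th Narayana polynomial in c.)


E[X³] = σ⁶ (1 + 3c + c²) (third MP moment). With σ² = 4 (so σ⁶ = 64) and c = 9/57 = 0.157895: E[X³] = 64 · (1 + 3·0.157895 + (0.157895)²) = 64 · 1.498615.

So E[X^3] = 95.911357.


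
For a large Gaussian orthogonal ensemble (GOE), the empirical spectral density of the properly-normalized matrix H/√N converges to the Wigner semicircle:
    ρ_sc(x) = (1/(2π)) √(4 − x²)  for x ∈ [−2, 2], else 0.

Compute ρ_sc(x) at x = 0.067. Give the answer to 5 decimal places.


ρ_sc(x) = (1/(2π)) √(4 − x²). With x = 0.067:
  4 − x² = 4 − (0.067)² = 4 − 0.004489 = 3.995511.
  √(4 − x²) = 1.998877.
  1/(2π) = 0.159155.
  ρ_sc(0.067) = 0.159155 · 1.998877 = 0.318131.

Rounded to 5 decimal places: ρ_sc(0.067) ≈ 0.31813.


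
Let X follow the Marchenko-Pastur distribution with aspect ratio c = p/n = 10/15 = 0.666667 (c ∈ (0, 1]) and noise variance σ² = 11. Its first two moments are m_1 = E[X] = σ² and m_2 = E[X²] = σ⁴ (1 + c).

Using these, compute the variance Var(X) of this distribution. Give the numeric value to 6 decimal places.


m_1 = E[X] = σ² = 11, so m_1² = 121.
m_2 = E[X²] = σ⁴ (1 + c) = 121 · (1 + 0.666667) = 121 · 1.666667 = 201.666667.
(Note m_2 − m_1² simplifies to c · σ⁴ = 0.666667 · 121.)

Var(X) = m_2 − m_1² = 201.666667 − 121 = 80.666667.


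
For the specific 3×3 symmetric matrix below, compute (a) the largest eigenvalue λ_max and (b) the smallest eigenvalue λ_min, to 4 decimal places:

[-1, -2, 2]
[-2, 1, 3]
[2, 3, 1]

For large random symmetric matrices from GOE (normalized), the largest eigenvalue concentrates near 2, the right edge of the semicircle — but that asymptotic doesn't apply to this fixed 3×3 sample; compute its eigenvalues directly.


Since M is real symmetric, all three eigenvalues are real; they are the roots of det(λI − M) = λ³ − (tr M) λ² + s λ − det M, where s is the sum of the principal 2×2 minors.
tr M = -1 + 1 + 1 = 1.
s = ((-1)·1 − (-2)²) + ((-1)·1 − 2²) + (1·1 − 3²) = -5 + (-5) + (-8) = -18.
det M (expand along row 1) = (-1)·(-8) − (-2)·(-8) + 2·(-8) = -24.
Characteristic polynomial: λ³ − λ² − 18λ + 24 = 0.
Substitute λ = y + (tr M)/3 = y + 0.333333 to remove the quadratic term: y³ + p·y + q = 0 with p = s − (tr M)²/3 = -18.333333 and q = −2(tr M)³/27 + (tr M)·s/3 − det M = 17.925926.
Three real roots ⇒ use the trigonometric (Viète) form: r = 2√(−p/3) = 4.944132, φ = arccos(3q/(p·r)) = arccos(-0.593296) = 2.205943 rad.
y_k = r·cos(φ/3 − 2πk/3) for k = 0, 1, 2 gives y = 3.666667, 1.038948, -4.705615.
λ_k = y_k + 0.333333 gives λ = 4.0000, 1.3723, -4.3723 (check: the sum is 1.0000 = tr M).

Hence λ_max = 4.0000 and λ_min = -4.3723.


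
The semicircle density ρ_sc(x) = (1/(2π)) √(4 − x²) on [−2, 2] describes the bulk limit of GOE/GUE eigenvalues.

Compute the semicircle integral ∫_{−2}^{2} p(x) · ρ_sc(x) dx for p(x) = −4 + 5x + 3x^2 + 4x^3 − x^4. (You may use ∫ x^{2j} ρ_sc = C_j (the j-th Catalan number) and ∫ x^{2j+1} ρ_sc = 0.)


Write p(x) = Σ a_i x^i, split into monomials and integrate each against ρ_sc separately.
Using ∫ x^{2j} ρ_sc = C_j = (1/(j+1)) C(2j, j) (Catalan numbers) and ∫ x^{2j+1} ρ_sc = 0 (odd monomials vanish by symmetry):
  i = 0 (even): a_0 · C_{0} = -4 · 1 = -4
  i = 1 (odd): ∫ x^1 ρ_sc = 0 (vanishes)
  i = 2 (even): a_2 · C_{1} = 3 · 1 = 3
  i = 3 (odd): ∫ x^3 ρ_sc = 0 (vanishes)
  i = 4 (even): a_4 · C_{2} = -1 · 2 = -2

Summing the contributions: ∫_{−2}^{2} p(x) ρ_sc(x) dx = (-4) + 3 + (-2) = -3.


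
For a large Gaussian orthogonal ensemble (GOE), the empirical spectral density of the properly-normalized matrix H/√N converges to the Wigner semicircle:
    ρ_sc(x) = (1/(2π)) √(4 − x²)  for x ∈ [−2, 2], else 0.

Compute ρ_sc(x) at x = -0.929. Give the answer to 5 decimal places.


ρ_sc(x) = (1/(2π)) √(4 − x²). With x = -0.929:
  4 − x² = 4 − (-0.929)² = 4 − 0.863041 = 3.136959.
  √(4 − x²) = 1.771146.
  1/(2π) = 0.159155.
  ρ_sc(-0.929) = 0.159155 · 1.771146 = 0.281887.

Rounded to 5 decimal places: ρ_sc(-0.929) ≈ 0.28189.


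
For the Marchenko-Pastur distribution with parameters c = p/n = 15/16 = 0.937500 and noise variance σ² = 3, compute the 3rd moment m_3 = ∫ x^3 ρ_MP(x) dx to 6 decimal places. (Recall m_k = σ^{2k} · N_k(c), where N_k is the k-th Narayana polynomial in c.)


E[X³] = σ⁶ (1 + 3c + c²) (third MP moment). With σ² = 3 (so σ⁶ = 27) and c = 15/16 = 0.937500: E[X³] = 27 · (1 + 3·0.937500 + (0.937500)²) = 27 · 4.691406.

So E[X^3] = 126.667969.


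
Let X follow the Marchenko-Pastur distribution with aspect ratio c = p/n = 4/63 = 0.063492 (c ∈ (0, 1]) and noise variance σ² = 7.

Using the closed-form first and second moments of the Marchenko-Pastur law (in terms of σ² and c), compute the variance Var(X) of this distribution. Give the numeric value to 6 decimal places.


Recall the MP moments m_1 = E[X] = σ² and m_2 = E[X²] = σ⁴ (1 + c).
m_1 = E[X] = σ² = 7, so m_1² = 49.
m_2 = E[X²] = σ⁴ (1 + c) = 49 · (1 + 0.063492) = 49 · 1.063492 = 52.111111.
(Note m_2 − m_1² simplifies to c · σ⁴ = 0.063492 · 49.)

Var(X) = m_2 − m_1² = 52.111111 − 49 = 3.111111.


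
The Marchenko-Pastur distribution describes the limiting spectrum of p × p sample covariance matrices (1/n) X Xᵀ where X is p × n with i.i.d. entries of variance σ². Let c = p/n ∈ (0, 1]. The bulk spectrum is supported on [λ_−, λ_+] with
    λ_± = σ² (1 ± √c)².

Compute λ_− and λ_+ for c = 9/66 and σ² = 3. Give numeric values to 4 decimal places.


c = 9/66 = 0.136364; √c = 0.369274.
λ_− = σ² (1 − √c)² = 3 · (1 − 0.369274)² = 3 · (0.630726)² = 1.193444.
λ_+ = σ² (1 + √c)² = 3 · (1 + 0.369274)² = 3 · (1.369274)² = 5.624738.

Rounded to 4 decimal places: λ_− ≈ 1.1934, λ_+ ≈ 5.6247.


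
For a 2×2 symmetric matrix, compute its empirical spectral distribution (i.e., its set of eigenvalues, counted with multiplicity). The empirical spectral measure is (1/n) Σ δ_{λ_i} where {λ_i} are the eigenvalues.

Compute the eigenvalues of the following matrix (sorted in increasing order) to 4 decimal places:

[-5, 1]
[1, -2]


Since M is real symmetric, both eigenvalues are real; they are the roots of det(λI − M) = λ² − (tr M) λ + det M.
tr M = -5 + (-2) = -7.
det M = (-5)·(-2) − 1² = 10 − 1 = 9.
Characteristic polynomial: λ² + 7λ + 9 = 0.
Discriminant Δ = (tr M)² − 4·det M = 49 − 36 = 13; √Δ = 3.605551.
λ = (tr M ± √Δ)/2 = (-7 ± 3.605551)/2, giving (tr M − √Δ)/2 = -5.3028 and (tr M + √Δ)/2 = -1.6972.

Eigenvalues sorted in increasing order: [-5.3028, -1.6972].


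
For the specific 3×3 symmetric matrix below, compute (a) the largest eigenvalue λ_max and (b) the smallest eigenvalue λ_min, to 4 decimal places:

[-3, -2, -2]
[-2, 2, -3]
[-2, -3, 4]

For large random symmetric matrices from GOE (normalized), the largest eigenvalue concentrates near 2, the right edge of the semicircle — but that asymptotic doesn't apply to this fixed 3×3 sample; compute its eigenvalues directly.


Since M is real symmetric, all three eigenvalues are real; they are the roots of det(λI − M) = λ³ − (tr M) λ² + s λ − det M, where s is the sum of the principal 2×2 minors.
tr M = -3 + 2 + 4 = 3.
s = ((-3)·2 − (-2)²) + ((-3)·4 − (-2)²) + (2·4 − (-3)²) = -10 + (-16) + (-1) = -27.
det M (expand along row 1) = (-3)·(-1) − (-2)·(-14) + (-2)·10 = -45.
Characteristic polynomial: λ³ − 3λ² − 27λ + 45 = 0.
Substitute λ = y + (tr M)/3 = y + 1.000000 to remove the quadratic term: y³ + p·y + q = 0 with p = s − (tr M)²/3 = -30.000000 and q = −2(tr M)³/27 + (tr M)·s/3 − det M = 16.000000.
Three real roots ⇒ use the trigonometric (Viète) form: r = 2√(−p/3) = 6.324555, φ = arccos(3q/(p·r)) = arccos(-0.252982) = 1.826558 rad.
y_k = r·cos(φ/3 − 2πk/3) for k = 0, 1, 2 gives y = 5.188063, 0.538540, -5.726603.
λ_k = y_k + 1.000000 gives λ = 6.1881, 1.5385, -4.7266 (check: the sum is 3.0000 = tr M).

Hence λ_max = 6.1881 and λ_min = -4.7266.


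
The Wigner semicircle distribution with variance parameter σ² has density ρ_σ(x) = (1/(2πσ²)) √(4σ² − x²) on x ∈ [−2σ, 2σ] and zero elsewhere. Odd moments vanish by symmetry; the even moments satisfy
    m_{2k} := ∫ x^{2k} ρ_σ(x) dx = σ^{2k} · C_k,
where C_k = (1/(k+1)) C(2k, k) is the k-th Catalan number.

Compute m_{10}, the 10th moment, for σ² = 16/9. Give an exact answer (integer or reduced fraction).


By the scaled semicircle moment identity, m_{2k} = σ^{2k} · C_k with k = 5.
C_5 = (1/(k+1)) · C(2k, k) = (1/6) · C(10, 5) = (1/6) · 252 = 42.
σ^{2k} = (σ²)^k = (16/9)^5 = 1048576/59049.

Therefore m_{10} = σ^{10} · C_5 = (1048576/59049) · 42 = 14680064/19683.


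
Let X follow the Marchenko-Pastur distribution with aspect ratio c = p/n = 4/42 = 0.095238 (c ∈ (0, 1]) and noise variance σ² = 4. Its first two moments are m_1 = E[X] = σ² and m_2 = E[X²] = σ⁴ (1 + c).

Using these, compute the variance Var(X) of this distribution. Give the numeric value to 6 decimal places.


m_1 = E[X] = σ² = 4, so m_1² = 16.
m_2 = E[X²] = σ⁴ (1 + c) = 16 · (1 + 0.095238) = 16 · 1.095238 = 17.523810.
(Note m_2 − m_1² simplifies to c · σ⁴ = 0.095238 · 16.)

Var(X) = m_2 − m_1² = 17.523810 − 16 = 1.523810.


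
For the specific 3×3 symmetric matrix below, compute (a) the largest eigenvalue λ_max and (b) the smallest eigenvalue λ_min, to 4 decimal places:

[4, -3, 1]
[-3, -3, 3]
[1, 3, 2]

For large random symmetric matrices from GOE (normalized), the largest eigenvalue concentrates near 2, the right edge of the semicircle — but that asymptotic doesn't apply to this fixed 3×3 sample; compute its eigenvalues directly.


Since M is real symmetric, all three eigenvalues are real; they are the roots of det(λI − M) = λ³ − (tr M) λ² + s λ − det M, where s is the sum of the principal 2×2 minors.
tr M = 4 + (-3) + 2 = 3.
s = (4·(-3) − (-3)²) + (4·2 − 1²) + ((-3)·2 − 3²) = -21 + 7 + (-15) = -29.
det M (expand along row 1) = 4·(-15) − (-3)·(-9) + 1·(-6) = -93.
Characteristic polynomial: λ³ − 3λ² − 29λ + 93 = 0.
Substitute λ = y + (tr M)/3 = y + 1.000000 to remove the quadratic term: y³ + p·y + q = 0 with p = s − (tr M)²/3 = -32.000000 and q = −2(tr M)³/27 + (tr M)·s/3 − det M = 62.000000.
Three real roots ⇒ use the trigonometric (Viète) form: r = 2√(−p/3) = 6.531973, φ = arccos(3q/(p·r)) = arccos(-0.889854) = 2.667821 rad.
y_k = r·cos(φ/3 − 2πk/3) for k = 0, 1, 2 gives y = 4.114988, 2.335700, -6.450688.
λ_k = y_k + 1.000000 gives λ = 5.1150, 3.3357, -5.4507 (check: the sum is 3.0000 = tr M).

Hence λ_max = 5.1150 and λ_min = -5.4507.


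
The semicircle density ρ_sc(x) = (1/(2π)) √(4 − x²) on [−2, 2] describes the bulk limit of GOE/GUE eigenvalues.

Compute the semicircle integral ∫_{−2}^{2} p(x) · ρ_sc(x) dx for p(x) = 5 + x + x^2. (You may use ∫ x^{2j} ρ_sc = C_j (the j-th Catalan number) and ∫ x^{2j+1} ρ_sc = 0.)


Write p(x) = Σ a_i x^i, split into monomials and integrate each against ρ_sc separately.
Using ∫ x^{2j} ρ_sc = C_j = (1/(j+1)) C(2j, j) (Catalan numbers) and ∫ x^{2j+1} ρ_sc = 0 (odd monomials vanish by symmetry):
  i = 0 (even): a_0 · C_{0} = 5 · 1 = 5
  i = 1 (odd): ∫ x^1 ρ_sc = 0 (vanishes)
  i = 2 (even): a_2 · C_{1} = 1 · 1 = 1

Summing the contributions: ∫_{−2}^{2} p(x) ρ_sc(x) dx = 5 + 1 = 6.


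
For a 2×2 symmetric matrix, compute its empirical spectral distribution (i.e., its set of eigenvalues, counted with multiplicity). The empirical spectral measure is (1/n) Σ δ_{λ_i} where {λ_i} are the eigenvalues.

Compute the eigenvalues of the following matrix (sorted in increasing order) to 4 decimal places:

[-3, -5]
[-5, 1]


Since M is real symmetric, both eigenvalues are real; they are the roots of det(λI − M) = λ² − (tr M) λ + det M.
tr M = -3 + 1 = -2.
det M = (-3)·1 − (-5)² = -3 − 25 = -28.
Characteristic polynomial: λ² + 2λ − 28 = 0.
Discriminant Δ = (tr M)² − 4·det M = 4 − (-112) = 116; √Δ = 10.770330.
λ = (tr M ± √Δ)/2 = (-2 ± 10.770330)/2, giving (tr M − √Δ)/2 = -6.3852 and (tr M + √Δ)/2 = 4.3852.

Eigenvalues sorted in increasing order: [-6.3852, 4.3852].


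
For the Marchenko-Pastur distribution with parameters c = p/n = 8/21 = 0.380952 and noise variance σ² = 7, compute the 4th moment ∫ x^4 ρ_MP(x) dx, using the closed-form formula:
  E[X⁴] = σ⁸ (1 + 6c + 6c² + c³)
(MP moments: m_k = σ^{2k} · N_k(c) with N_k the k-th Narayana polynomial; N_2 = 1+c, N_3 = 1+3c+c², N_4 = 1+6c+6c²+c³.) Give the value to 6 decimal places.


E[X⁴] = σ⁸ (1 + 6c + 6c² + c³) (fourth MP moment). With σ² = 7 (so σ⁸ = 2401) and c = 8/21 = 0.380952: E[X⁴] = 2401 · (1 + 6·0.380952 + 6·(0.380952)² + (0.380952)³) = 2401 · 4.211748.

So E[X^4] = 10112.407407.


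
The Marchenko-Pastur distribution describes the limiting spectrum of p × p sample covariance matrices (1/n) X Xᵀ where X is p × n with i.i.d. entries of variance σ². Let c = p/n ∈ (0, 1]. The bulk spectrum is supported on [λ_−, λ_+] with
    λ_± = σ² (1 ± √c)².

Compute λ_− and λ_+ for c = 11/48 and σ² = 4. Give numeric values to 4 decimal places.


c = 11/48 = 0.229167; √c = 0.478714.
λ_− = σ² (1 − √c)² = 4 · (1 − 0.478714)² = 4 · (0.521286)² = 1.086958.
λ_+ = σ² (1 + √c)² = 4 · (1 + 0.478714)² = 4 · (1.478714)² = 8.746375.

Rounded to 4 decimal places: λ_− ≈ 1.0870, λ_+ ≈ 8.7464.


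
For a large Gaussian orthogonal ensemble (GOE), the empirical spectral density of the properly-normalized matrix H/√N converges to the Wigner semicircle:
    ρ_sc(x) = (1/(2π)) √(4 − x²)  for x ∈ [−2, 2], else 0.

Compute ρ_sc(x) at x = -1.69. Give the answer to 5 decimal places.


ρ_sc(x) = (1/(2π)) √(4 − x²). With x = -1.69:
  4 − x² = 4 − (-1.69)² = 4 − 2.856100 = 1.143900.
  √(4 − x²) = 1.069533.
  1/(2π) = 0.159155.
  ρ_sc(-1.69) = 0.159155 · 1.069533 = 0.170221.

Rounded to 5 decimal places: ρ_sc(-1.69) ≈ 0.17022.


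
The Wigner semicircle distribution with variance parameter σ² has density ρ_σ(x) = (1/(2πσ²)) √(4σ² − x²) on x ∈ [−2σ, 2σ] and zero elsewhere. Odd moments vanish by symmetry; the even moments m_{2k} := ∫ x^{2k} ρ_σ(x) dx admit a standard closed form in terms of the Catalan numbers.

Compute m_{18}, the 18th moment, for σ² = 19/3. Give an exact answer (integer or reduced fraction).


By the scaled semicircle moment identity, m_{2k} = σ^{2k} · C_k with k = 9.
C_9 = (1/(k+1)) · C(2k, k) = (1/10) · C(18, 9) = (1/10) · 48620 = 4862.
σ^{2k} = (σ²)^k = (19/3)^9 = 322687697779/19683.

Therefore m_{18} = σ^{18} · C_9 = (322687697779/19683) · 4862 = 1568907586601498/19683.


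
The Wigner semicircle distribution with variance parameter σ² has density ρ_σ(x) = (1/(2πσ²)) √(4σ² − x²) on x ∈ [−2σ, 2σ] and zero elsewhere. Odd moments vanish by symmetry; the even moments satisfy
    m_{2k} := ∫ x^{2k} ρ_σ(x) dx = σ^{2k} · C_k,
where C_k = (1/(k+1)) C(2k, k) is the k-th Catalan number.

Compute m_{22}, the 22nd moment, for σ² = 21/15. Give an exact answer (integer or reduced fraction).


By the scaled semicircle moment identity, m_{2k} = σ^{2k} · C_k with k = 11.
C_11 = (1/(k+1)) · C(2k, k) = (1/12) · C(22, 11) = (1/12) · 705432 = 58786.
σ^{2k} = (σ²)^k = (21/15)^11 = 1977326743/48828125.

Therefore m_{22} = σ^{22} · C_11 = (1977326743/48828125) · 58786 = 116239129913998/48828125.


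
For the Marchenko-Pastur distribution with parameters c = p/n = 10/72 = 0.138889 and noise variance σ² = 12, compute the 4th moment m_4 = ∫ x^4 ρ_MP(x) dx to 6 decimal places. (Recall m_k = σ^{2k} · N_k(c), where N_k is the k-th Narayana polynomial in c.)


E[X⁴] = σ⁸ (1 + 6c + 6c² + c³) (fourth MP moment). With σ² = 12 (so σ⁸ = 20736) and c = 10/72 = 0.138889: E[X⁴] = 20736 · (1 + 6·0.138889 + 6·(0.138889)² + (0.138889)³) = 20736 · 1.951753.

So E[X^4] = 40471.555556.


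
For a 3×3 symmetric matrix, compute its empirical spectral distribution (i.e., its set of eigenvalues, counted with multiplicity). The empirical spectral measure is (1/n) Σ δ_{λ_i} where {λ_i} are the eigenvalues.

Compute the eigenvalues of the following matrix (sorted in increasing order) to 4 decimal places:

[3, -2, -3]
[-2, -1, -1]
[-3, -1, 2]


Since M is real symmetric, all three eigenvalues are real; they are the roots of det(λI − M) = λ³ − (tr M) λ² + s λ − det M, where s is the sum of the principal 2×2 minors.
tr M = 3 + (-1) + 2 = 4.
s = (3·(-1) − (-2)²) + (3·2 − (-3)²) + ((-1)·2 − (-1)²) = -7 + (-3) + (-3) = -13.
det M (expand along row 1) = 3·(-3) − (-2)·(-7) + (-3)·(-1) = -20.
Characteristic polynomial: λ³ − 4λ² − 13λ + 20 = 0.
Substitute λ = y + (tr M)/3 = y + 1.333333 to remove the quadratic term: y³ + p·y + q = 0 with p = s − (tr M)²/3 = -18.333333 and q = −2(tr M)³/27 + (tr M)·s/3 − det M = -2.074074.
Three real roots ⇒ use the trigonometric (Viète) form: r = 2√(−p/3) = 4.944132, φ = arccos(3q/(p·r)) = arccos(0.068646) = 1.502096 rad.
y_k = r·cos(φ/3 − 2πk/3) for k = 0, 1, 2 gives y = 4.337227, -0.113210, -4.224016.
λ_k = y_k + 1.333333 gives λ = 5.6706, 1.2201, -2.8907 (check: the sum is 4.0000 = tr M).

Eigenvalues sorted in increasing order: [-2.8907, 1.2201, 5.6706].


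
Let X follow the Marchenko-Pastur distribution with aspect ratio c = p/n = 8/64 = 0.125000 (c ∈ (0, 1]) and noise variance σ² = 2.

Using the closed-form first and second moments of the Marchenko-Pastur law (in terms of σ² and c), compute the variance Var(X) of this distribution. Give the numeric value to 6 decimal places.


Recall the MP moments m_1 = E[X] = σ² and m_2 = E[X²] = σ⁴ (1 + c).
m_1 = E[X] = σ² = 2, so m_1² = 4.
m_2 = E[X²] = σ⁴ (1 + c) = 4 · (1 + 0.125000) = 4 · 1.125000 = 4.500000.
(Note m_2 − m_1² simplifies to c · σ⁴ = 0.125000 · 4.)

Var(X) = m_2 − m_1² = 4.500000 − 4 = 0.500000.


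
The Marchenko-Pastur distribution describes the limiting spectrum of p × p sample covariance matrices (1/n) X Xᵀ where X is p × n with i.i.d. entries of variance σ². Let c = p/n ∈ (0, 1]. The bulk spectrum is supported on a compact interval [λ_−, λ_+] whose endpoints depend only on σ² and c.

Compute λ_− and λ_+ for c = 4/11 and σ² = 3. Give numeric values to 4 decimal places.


c = 4/11 = 0.363636; √c = 0.603023.
λ_− = σ² (1 − √c)² = 3 · (1 − 0.603023)² = 3 · (0.396977)² = 0.472773.
λ_+ = σ² (1 + √c)² = 3 · (1 + 0.603023)² = 3 · (1.603023)² = 7.709045.

Rounded to 4 decimal places: λ_− ≈ 0.4728, λ_+ ≈ 7.7090.


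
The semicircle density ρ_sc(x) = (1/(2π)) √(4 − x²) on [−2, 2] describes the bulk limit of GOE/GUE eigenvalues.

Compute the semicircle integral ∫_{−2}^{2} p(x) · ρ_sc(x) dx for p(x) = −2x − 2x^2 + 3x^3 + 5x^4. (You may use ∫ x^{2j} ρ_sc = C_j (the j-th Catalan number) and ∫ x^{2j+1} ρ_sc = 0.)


Write p(x) = Σ a_i x^i, split into monomials and integrate each against ρ_sc separately.
Using ∫ x^{2j} ρ_sc = C_j = (1/(j+1)) C(2j, j) (Catalan numbers) and ∫ x^{2j+1} ρ_sc = 0 (odd monomials vanish by symmetry):
  i = 1 (odd): ∫ x^1 ρ_sc = 0 (vanishes)
  i = 2 (even): a_2 · C_{1} = -2 · 1 = -2
  i = 3 (odd): ∫ x^3 ρ_sc = 0 (vanishes)
  i = 4 (even): a_4 · C_{2} = 5 · 2 = 10

Summing the contributions: ∫_{−2}^{2} p(x) ρ_sc(x) dx = (-2) + 10 = 8.


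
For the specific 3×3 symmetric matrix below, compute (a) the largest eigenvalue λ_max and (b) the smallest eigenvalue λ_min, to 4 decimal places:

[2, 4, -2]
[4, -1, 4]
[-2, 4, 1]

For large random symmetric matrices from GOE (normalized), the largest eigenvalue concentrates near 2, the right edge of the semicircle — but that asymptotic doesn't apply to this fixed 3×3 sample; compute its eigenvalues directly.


Since M is real symmetric, all three eigenvalues are real; they are the roots of det(λI − M) = λ³ − (tr M) λ² + s λ − det M, where s is the sum of the principal 2×2 minors.
tr M = 2 + (-1) + 1 = 2.
s = (2·(-1) − 4²) + (2·1 − (-2)²) + ((-1)·1 − 4²) = -18 + (-2) + (-17) = -37.
det M (expand along row 1) = 2·(-17) − 4·12 + (-2)·14 = -110.
Characteristic polynomial: λ³ − 2λ² − 37λ + 110 = 0.
Substitute λ = y + (tr M)/3 = y + 0.666667 to remove the quadratic term: y³ + p·y + q = 0 with p = s − (tr M)²/3 = -38.333333 and q = −2(tr M)³/27 + (tr M)·s/3 − det M = 84.740741.
Three real roots ⇒ use the trigonometric (Viète) form: r = 2√(−p/3) = 7.149204, φ = arccos(3q/(p·r)) = arccos(-0.927640) = 2.758839 rad.
y_k = r·cos(φ/3 − 2πk/3) for k = 0, 1, 2 gives y = 4.333333, 2.757762, -7.091096.
λ_k = y_k + 0.666667 gives λ = 5.0000, 3.4244, -6.4244 (check: the sum is 2.0000 = tr M).

Hence λ_max = 5.0000 and λ_min = -6.4244.


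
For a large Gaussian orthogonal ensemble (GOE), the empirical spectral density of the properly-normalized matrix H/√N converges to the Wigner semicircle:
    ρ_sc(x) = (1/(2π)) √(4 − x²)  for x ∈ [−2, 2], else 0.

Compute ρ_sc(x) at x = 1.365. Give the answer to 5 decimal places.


ρ_sc(x) = (1/(2π)) √(4 − x²). With x = 1.365:
  4 − x² = 4 − (1.365)² = 4 − 1.863225 = 2.136775.
  √(4 − x²) = 1.461771.
  1/(2π) = 0.159155.
  ρ_sc(1.365) = 0.159155 · 1.461771 = 0.232648.

Rounded to 5 decimal places: ρ_sc(1.365) ≈ 0.23265.


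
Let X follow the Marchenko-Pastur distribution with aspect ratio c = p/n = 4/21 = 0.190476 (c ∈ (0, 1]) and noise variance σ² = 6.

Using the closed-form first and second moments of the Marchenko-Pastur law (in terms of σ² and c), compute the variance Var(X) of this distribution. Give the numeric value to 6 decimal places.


Recall the MP moments m_1 = E[X] = σ² and m_2 = E[X²] = σ⁴ (1 + c).
m_1 = E[X] = σ² = 6, so m_1² = 36.
m_2 = E[X²] = σ⁴ (1 + c) = 36 · (1 + 0.190476) = 36 · 1.190476 = 42.857143.
(Note m_2 − m_1² simplifies to c · σ⁴ = 0.190476 · 36.)

Var(X) = m_2 − m_1² = 42.857143 − 36 = 6.857143.


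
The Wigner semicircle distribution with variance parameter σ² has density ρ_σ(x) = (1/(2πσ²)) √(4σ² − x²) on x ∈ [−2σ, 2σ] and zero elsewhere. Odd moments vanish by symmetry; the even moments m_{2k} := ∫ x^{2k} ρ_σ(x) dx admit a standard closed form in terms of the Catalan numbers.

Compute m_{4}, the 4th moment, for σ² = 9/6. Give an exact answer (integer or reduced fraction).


By the scaled semicircle moment identity, m_{2k} = σ^{2k} · C_k with k = 2.
C_2 = (1/(k+1)) · C(2k, k) = (1/3) · C(4, 2) = (1/3) · 6 = 2.
σ^{2k} = (σ²)^k = (9/6)^2 = 9/4.

Therefore m_{4} = σ^{4} · C_2 = (9/4) · 2 = 9/2.


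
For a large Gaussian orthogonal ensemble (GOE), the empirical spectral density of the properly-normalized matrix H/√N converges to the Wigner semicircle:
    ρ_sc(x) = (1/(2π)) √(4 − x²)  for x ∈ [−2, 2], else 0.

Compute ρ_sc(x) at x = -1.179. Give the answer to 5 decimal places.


ρ_sc(x) = (1/(2π)) √(4 − x²). With x = -1.179:
  4 − x² = 4 − (-1.179)² = 4 − 1.390041 = 2.609959.
  √(4 − x²) = 1.615537.
  1/(2π) = 0.159155.
  ρ_sc(-1.179) = 0.159155 · 1.615537 = 0.257121.

Rounded to 5 decimal places: ρ_sc(-1.179) ≈ 0.25712.


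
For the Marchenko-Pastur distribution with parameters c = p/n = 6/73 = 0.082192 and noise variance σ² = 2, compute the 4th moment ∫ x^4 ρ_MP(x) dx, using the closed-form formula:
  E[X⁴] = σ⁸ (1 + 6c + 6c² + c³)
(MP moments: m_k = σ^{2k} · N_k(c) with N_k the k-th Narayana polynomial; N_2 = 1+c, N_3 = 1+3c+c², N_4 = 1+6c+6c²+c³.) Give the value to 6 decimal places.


E[X⁴] = σ⁸ (1 + 6c + 6c² + c³) (fourth MP moment). With σ² = 2 (so σ⁸ = 16) and c = 6/73 = 0.082192: E[X⁴] = 16 · (1 + 6·0.082192 + 6·(0.082192)² + (0.082192)³) = 16 · 1.534239.

So E[X^4] = 24.547822.


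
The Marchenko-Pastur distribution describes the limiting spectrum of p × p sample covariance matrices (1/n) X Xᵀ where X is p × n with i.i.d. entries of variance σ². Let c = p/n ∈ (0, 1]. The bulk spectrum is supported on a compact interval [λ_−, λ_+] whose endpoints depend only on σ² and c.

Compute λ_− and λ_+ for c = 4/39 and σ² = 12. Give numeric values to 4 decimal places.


c = 4/39 = 0.102564; √c = 0.320256.
λ_− = σ² (1 − √c)² = 12 · (1 − 0.320256)² = 12 · (0.679744)² = 5.544618.
λ_+ = σ² (1 + √c)² = 12 · (1 + 0.320256)² = 12 · (1.320256)² = 20.916921.

Rounded to 4 decimal places: λ_− ≈ 5.5446, λ_+ ≈ 20.9169.


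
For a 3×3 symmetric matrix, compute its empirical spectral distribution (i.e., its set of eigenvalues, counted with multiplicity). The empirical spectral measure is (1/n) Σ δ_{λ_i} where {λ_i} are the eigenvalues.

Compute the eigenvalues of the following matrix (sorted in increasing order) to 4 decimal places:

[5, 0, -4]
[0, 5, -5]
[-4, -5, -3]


Since M is real symmetric, all three eigenvalues are real; they are the roots of det(λI − M) = λ³ − (tr M) λ² + s λ − det M, where s is the sum of the principal 2×2 minors.
tr M = 5 + 5 + (-3) = 7.
s = (5·5 − 0²) + (5·(-3) − (-4)²) + (5·(-3) − (-5)²) = 25 + (-31) + (-40) = -46.
det M (expand along row 1) = 5·(-40) − 0·(-20) + (-4)·20 = -280.
Characteristic polynomial: λ³ − 7λ² − 46λ + 280 = 0.
Substitute λ = y + (tr M)/3 = y + 2.333333 to remove the quadratic term: y³ + p·y + q = 0 with p = s − (tr M)²/3 = -62.333333 and q = −2(tr M)³/27 + (tr M)·s/3 − det M = 147.259259.
Three real roots ⇒ use the trigonometric (Viète) form: r = 2√(−p/3) = 9.116530, φ = arccos(3q/(p·r)) = arccos(-0.777417) = 2.461345 rad.
y_k = r·cos(φ/3 − 2πk/3) for k = 0, 1, 2 gives y = 6.216501, 2.666667, -8.883168.
λ_k = y_k + 2.333333 gives λ = 8.5498, 5.0000, -6.5498 (check: the sum is 7.0000 = tr M).

Eigenvalues sorted in increasing order: [-6.5498, 5.0000, 8.5498].


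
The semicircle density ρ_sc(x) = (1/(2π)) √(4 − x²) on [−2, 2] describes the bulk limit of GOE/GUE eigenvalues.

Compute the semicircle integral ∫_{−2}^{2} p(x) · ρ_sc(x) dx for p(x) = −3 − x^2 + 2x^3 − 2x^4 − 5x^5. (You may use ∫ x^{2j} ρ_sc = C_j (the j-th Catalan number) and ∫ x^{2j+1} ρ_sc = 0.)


Write p(x) = Σ a_i x^i, split into monomials and integrate each against ρ_sc separately.
Using ∫ x^{2j} ρ_sc = C_j = (1/(j+1)) C(2j, j) (Catalan numbers) and ∫ x^{2j+1} ρ_sc = 0 (odd monomials vanish by symmetry):
  i = 0 (even): a_0 · C_{0} = -3 · 1 = -3
  i = 2 (even): a_2 · C_{1} = -1 · 1 = -1
  i = 3 (odd): ∫ x^3 ρ_sc = 0 (vanishes)
  i = 4 (even): a_4 · C_{2} = -2 · 2 = -4
  i = 5 (odd): ∫ x^5 ρ_sc = 0 (vanishes)

Summing the contributions: ∫_{−2}^{2} p(x) ρ_sc(x) dx = (-3) + (-1) + (-4) = -8.


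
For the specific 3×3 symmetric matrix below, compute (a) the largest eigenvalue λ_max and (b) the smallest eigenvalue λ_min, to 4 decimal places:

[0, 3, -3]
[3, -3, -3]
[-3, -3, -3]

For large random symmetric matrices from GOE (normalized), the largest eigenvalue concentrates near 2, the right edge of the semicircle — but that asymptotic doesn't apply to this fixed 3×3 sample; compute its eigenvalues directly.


Since M is real symmetric, all three eigenvalues are real; they are the roots of det(λI − M) = λ³ − (tr M) λ² + s λ − det M, where s is the sum of the principal 2×2 minors.
tr M = 0 + (-3) + (-3) = -6.
s = (0·(-3) − 3²) + (0·(-3) − (-3)²) + ((-3)·(-3) − (-3)²) = -9 + (-9) + 0 = -18.
det M (expand along row 1) = 0·0 − 3·(-18) + (-3)·(-18) = 108.
Characteristic polynomial: λ³ + 6λ² − 18λ − 108 = 0.
Substitute λ = y + (tr M)/3 = y − 2.000000 to remove the quadratic term: y³ + p·y + q = 0 with p = s − (tr M)²/3 = -30.000000 and q = −2(tr M)³/27 + (tr M)·s/3 − det M = -56.000000.
Three real roots ⇒ use the trigonometric (Viète) form: r = 2√(−p/3) = 6.324555, φ = arccos(3q/(p·r)) = arccos(0.885438) = 0.483361 rad.
y_k = r·cos(φ/3 − 2πk/3) for k = 0, 1, 2 gives y = 6.242641, -2.242641, -4.000000.
λ_k = y_k − 2.000000 gives λ = 4.2426, -4.2426, -6.0000 (check: the sum is -6.0000 = tr M).

Hence λ_max = 4.2426 and λ_min = -6.0000.


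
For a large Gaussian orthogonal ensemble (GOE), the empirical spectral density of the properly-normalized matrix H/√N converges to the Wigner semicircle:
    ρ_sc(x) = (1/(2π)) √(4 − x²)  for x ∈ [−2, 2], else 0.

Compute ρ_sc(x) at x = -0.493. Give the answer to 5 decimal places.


ρ_sc(x) = (1/(2π)) √(4 − x²). With x = -0.493:
  4 − x² = 4 − (-0.493)² = 4 − 0.243049 = 3.756951.
  √(4 − x²) = 1.938286.
  1/(2π) = 0.159155.
  ρ_sc(-0.493) = 0.159155 · 1.938286 = 0.308488.

Rounded to 5 decimal places: ρ_sc(-0.493) ≈ 0.30849.


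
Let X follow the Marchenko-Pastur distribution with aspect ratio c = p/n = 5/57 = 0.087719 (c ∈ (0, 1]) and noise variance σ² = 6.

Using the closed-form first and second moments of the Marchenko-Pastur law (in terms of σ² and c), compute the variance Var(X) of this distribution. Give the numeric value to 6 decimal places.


Recall the MP moments m_1 = E[X] = σ² and m_2 = E[X²] = σ⁴ (1 + c).
m_1 = E[X] = σ² = 6, so m_1² = 36.
m_2 = E[X²] = σ⁴ (1 + c) = 36 · (1 + 0.087719) = 36 · 1.087719 = 39.157895.
(Note m_2 − m_1² simplifies to c · σ⁴ = 0.087719 · 36.)

Var(X) = m_2 − m_1² = 39.157895 − 36 = 3.157895.
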